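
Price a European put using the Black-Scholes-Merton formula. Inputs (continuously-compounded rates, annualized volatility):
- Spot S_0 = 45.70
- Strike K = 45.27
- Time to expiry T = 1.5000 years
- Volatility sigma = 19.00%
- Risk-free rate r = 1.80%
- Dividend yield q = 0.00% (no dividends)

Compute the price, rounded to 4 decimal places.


Answer: Price = 3.3899

Derivation:
d1 = (ln(S/K) + (r - q + 0.5*sigma^2) * T) / (sigma * sqrt(T)) = 0.27300524
d2 = d1 - sigma * sqrt(T) = 0.04030372
exp(-rT) = 0.97336124; exp(-qT) = 1.00000000
P = K * exp(-rT) * N(-d2) - S_0 * exp(-qT) * N(-d1)
N(-d1) = 0.39242459; N(-d2) = 0.48392550
P = 45.2700 * 0.97336124 * 0.48392550 - 45.7000 * 1.00000000 * 0.39242459 = 3.3899


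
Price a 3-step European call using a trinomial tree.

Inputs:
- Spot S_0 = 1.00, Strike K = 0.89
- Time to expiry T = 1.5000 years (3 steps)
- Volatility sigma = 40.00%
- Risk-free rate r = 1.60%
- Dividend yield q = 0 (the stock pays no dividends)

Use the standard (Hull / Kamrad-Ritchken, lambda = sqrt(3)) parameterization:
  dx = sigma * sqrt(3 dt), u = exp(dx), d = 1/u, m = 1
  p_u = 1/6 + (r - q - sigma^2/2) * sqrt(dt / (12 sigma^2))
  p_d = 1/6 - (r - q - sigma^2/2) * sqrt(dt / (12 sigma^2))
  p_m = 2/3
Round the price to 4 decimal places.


dt = T/N = 0.500000; dx = sigma*sqrt(3*dt) = 0.489898
u = exp(dx) = 1.632150; d = 1/u = 0.612689
p_u = 0.134007, p_m = 0.666667, p_d = 0.199327
Discount per step: exp(-r*dt) = 0.992032
Stock lattice S(k, j) with j the centered position index:
  k=0: S(0,+0) = 1.0000
  k=1: S(1,-1) = 0.6127; S(1,+0) = 1.0000; S(1,+1) = 1.6321
  k=2: S(2,-2) = 0.3754; S(2,-1) = 0.6127; S(2,+0) = 1.0000; S(2,+1) = 1.6321; S(2,+2) = 2.6639
  k=3: S(3,-3) = 0.2300; S(3,-2) = 0.3754; S(3,-1) = 0.6127; S(3,+0) = 1.0000; S(3,+1) = 1.6321; S(3,+2) = 2.6639; S(3,+3) = 4.3479
Terminal payoffs V(N, j) = max(S_T - K, 0):
  V(3,-3) = 0.000000; V(3,-2) = 0.000000; V(3,-1) = 0.000000; V(3,+0) = 0.110000; V(3,+1) = 0.742150; V(3,+2) = 1.773912; V(3,+3) = 3.457904
Backward induction: V(k, j) = exp(-r*dt) * [p_u * V(k+1, j+1) + p_m * V(k+1, j) + p_d * V(k+1, j-1)]
  V(2,-2) = exp(-r*dt) * [p_u*0.000000 + p_m*0.000000 + p_d*0.000000] = 0.000000
  V(2,-1) = exp(-r*dt) * [p_u*0.110000 + p_m*0.000000 + p_d*0.000000] = 0.014623
  V(2,+0) = exp(-r*dt) * [p_u*0.742150 + p_m*0.110000 + p_d*0.000000] = 0.171410
  V(2,+1) = exp(-r*dt) * [p_u*1.773912 + p_m*0.742150 + p_d*0.110000] = 0.748397
  V(2,+2) = exp(-r*dt) * [p_u*3.457904 + p_m*1.773912 + p_d*0.742150] = 1.779627
  V(1,-1) = exp(-r*dt) * [p_u*0.171410 + p_m*0.014623 + p_d*0.000000] = 0.032458
  V(1,+0) = exp(-r*dt) * [p_u*0.748397 + p_m*0.171410 + p_d*0.014623] = 0.215745
  V(1,+1) = exp(-r*dt) * [p_u*1.779627 + p_m*0.748397 + p_d*0.171410] = 0.765432
  V(0,+0) = exp(-r*dt) * [p_u*0.765432 + p_m*0.215745 + p_d*0.032458] = 0.250858

Answer: Price = V(0,0) = 0.2509


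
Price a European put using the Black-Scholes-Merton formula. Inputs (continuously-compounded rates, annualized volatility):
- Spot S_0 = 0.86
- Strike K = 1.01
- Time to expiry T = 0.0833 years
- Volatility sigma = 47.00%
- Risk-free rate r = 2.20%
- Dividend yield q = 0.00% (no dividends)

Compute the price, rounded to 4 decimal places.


d1 = (ln(S/K) + (r - q + 0.5*sigma^2) * T) / (sigma * sqrt(T)) = -1.10386983
d2 = d1 - sigma * sqrt(T) = -1.23952000
exp(-rT) = 0.99816908; exp(-qT) = 1.00000000
P = K * exp(-rT) * N(-d2) - S_0 * exp(-qT) * N(-d1)
N(-d1) = 0.86517520; N(-d2) = 0.89242351
P = 1.0100 * 0.99816908 * 0.89242351 - 0.8600 * 1.00000000 * 0.86517520 = 0.1556

Answer: Price = 0.1556


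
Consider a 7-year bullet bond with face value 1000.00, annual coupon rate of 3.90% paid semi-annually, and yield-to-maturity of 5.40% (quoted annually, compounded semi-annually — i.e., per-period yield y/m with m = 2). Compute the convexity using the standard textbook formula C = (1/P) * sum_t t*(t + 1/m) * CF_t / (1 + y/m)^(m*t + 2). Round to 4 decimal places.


Coupon per period c = face * coupon_rate / m = 19.500000
Periods per year m = 2; per-period yield y/m = 0.027000
Number of cashflows N = 14
Cashflows (t years, CF_t, discount factor 1/(1+y/m)^(m*t), PV):
  t = 0.5000: CF_t = 19.500000, DF = 0.973710, PV = 18.987342
  t = 1.0000: CF_t = 19.500000, DF = 0.948111, PV = 18.488161
  t = 1.5000: CF_t = 19.500000, DF = 0.923185, PV = 18.002105
  t = 2.0000: CF_t = 19.500000, DF = 0.898914, PV = 17.528826
  t = 2.5000: CF_t = 19.500000, DF = 0.875282, PV = 17.067991
  t = 3.0000: CF_t = 19.500000, DF = 0.852270, PV = 16.619270
  t = 3.5000: CF_t = 19.500000, DF = 0.829864, PV = 16.182347
  t = 4.0000: CF_t = 19.500000, DF = 0.808047, PV = 15.756910
  t = 4.5000: CF_t = 19.500000, DF = 0.786803, PV = 15.342659
  t = 5.0000: CF_t = 19.500000, DF = 0.766118, PV = 14.939297
  t = 5.5000: CF_t = 19.500000, DF = 0.745976, PV = 14.546541
  t = 6.0000: CF_t = 19.500000, DF = 0.726365, PV = 14.164110
  t = 6.5000: CF_t = 19.500000, DF = 0.707268, PV = 13.791733
  t = 7.0000: CF_t = 1019.500000, DF = 0.688674, PV = 702.103309
Price P = sum_t PV_t = 913.520601
Convexity numerator sum_t t*(t + 1/m) * CF_t / (1+y/m)^(m*t + 2):
  t = 0.5000: term = 9.001052
  t = 1.0000: term = 26.293239
  t = 1.5000: term = 51.203972
  t = 2.0000: term = 83.096351
  t = 2.5000: term = 121.367602
  t = 3.0000: term = 165.447558
  t = 3.5000: term = 214.797219
  t = 4.0000: term = 268.907355
  t = 4.5000: term = 327.297170
  t = 5.0000: term = 389.513023
  t = 5.5000: term = 455.127193
  t = 6.0000: term = 523.736701
  t = 6.5000: term = 594.962172
  t = 7.0000: term = 34947.767354
Convexity = (1/P) * sum = 38178.517960 / 913.520601 = 41.792728

Answer: Convexity = 41.7927


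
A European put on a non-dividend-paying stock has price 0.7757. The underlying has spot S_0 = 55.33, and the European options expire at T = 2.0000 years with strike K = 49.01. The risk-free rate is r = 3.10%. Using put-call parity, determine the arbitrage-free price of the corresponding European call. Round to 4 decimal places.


Put-call parity: C - P = S_0 * exp(-qT) - K * exp(-rT).
S_0 * exp(-qT) = 55.3300 * 1.00000000 = 55.33000000
K * exp(-rT) = 49.0100 * 0.93988289 = 46.06366028
C = P + S*exp(-qT) - K*exp(-rT)
C = 0.7757 + 55.33000000 - 46.06366028 = 10.0420

Answer: Call price = 10.0420


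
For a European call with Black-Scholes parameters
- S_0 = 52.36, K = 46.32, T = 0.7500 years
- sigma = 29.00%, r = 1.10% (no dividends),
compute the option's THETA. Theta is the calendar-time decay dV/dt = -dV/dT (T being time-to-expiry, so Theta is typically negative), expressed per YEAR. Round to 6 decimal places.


d1 = 0.6464595255; d2 = 0.3953121585
phi(d1) = 0.3237144457; exp(-qT) = 1.0000000000; exp(-rT) = 0.9917839379
Theta = -S*exp(-qT)*phi(d1)*sigma/(2*sqrt(T)) - r*K*exp(-rT)*N(d2) + q*S*exp(-qT)*N(d1)
N(d1) = 0.7410090994; N(d2) = 0.6536937363; sqrt(T) = 0.8660254038
Term 1 = -52.3600 * 1.0000000000 * 0.3237144457 * 0.2900 / (2 * 0.8660254038) = -2.8379130726
Term 2 = -0.0110 * 46.3200 * 0.9917839379 * 0.6536937363 = -0.3303335084
Term 3 = 0 (no dividend yield, q = 0)
Theta = -2.8379130726 + (-0.3303335084) + (0.0000000000) = -3.168247

Answer: Theta = -3.168247


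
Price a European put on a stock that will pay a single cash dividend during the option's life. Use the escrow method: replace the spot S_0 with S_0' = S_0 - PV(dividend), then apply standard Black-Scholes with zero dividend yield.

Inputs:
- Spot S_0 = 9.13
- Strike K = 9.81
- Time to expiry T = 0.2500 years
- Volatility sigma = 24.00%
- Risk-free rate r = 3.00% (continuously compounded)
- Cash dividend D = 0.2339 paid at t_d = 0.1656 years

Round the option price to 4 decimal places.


PV(D) = D * exp(-r * t_d) = 0.2339 * 0.99504432 = 0.23274087
S_0' = S_0 - PV(D) = 9.1300 - 0.23274087 = 8.89725913
d1 = (ln(S_0'/K) + (r + sigma^2/2)*T) / (sigma*sqrt(T)) = -0.69132506
d2 = d1 - sigma*sqrt(T) = -0.81132506
exp(-rT) = 0.99252805
N(-d1) = 0.75531936; N(-d2) = 0.79141049
P = K * exp(-rT) * N(-d2) - S_0' * N(-d1) = 9.8100 * 0.99252805 * 0.79141049 - 8.89725913 * 0.75531936 = 0.9855

Answer: Price = 0.9855


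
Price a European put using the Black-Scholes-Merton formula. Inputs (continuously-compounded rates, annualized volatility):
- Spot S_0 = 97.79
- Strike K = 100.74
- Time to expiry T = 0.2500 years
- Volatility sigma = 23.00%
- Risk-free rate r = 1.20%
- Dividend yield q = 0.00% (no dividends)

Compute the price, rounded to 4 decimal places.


d1 = (ln(S/K) + (r - q + 0.5*sigma^2) * T) / (sigma * sqrt(T)) = -0.17485320
d2 = d1 - sigma * sqrt(T) = -0.28985320
exp(-rT) = 0.99700450; exp(-qT) = 1.00000000
P = K * exp(-rT) * N(-d2) - S_0 * exp(-qT) * N(-d1)
N(-d1) = 0.56940251; N(-d2) = 0.61403573
P = 100.7400 * 0.99700450 * 0.61403573 - 97.7900 * 1.00000000 * 0.56940251 = 5.9908

Answer: Price = 5.9908


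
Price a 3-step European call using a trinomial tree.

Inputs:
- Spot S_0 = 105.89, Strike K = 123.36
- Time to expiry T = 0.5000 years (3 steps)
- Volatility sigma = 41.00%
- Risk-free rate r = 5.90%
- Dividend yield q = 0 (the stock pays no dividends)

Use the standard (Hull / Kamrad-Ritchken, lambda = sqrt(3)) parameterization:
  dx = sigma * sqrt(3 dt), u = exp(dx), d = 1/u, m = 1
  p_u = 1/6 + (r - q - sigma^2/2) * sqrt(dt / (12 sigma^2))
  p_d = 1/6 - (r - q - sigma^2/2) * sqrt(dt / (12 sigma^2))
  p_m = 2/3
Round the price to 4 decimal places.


dt = T/N = 0.166667; dx = sigma*sqrt(3*dt) = 0.289914
u = exp(dx) = 1.336312; d = 1/u = 0.748328
p_u = 0.159466, p_m = 0.666667, p_d = 0.173867
Discount per step: exp(-r*dt) = 0.990215
Stock lattice S(k, j) with j the centered position index:
  k=0: S(0,+0) = 105.8900
  k=1: S(1,-1) = 79.2405; S(1,+0) = 105.8900; S(1,+1) = 141.5021
  k=2: S(2,-2) = 59.2979; S(2,-1) = 79.2405; S(2,+0) = 105.8900; S(2,+1) = 141.5021; S(2,+2) = 189.0910
  k=3: S(3,-3) = 44.3743; S(3,-2) = 59.2979; S(3,-1) = 79.2405; S(3,+0) = 105.8900; S(3,+1) = 141.5021; S(3,+2) = 189.0910; S(3,+3) = 252.6846
Terminal payoffs V(N, j) = max(S_T - K, 0):
  V(3,-3) = 0.000000; V(3,-2) = 0.000000; V(3,-1) = 0.000000; V(3,+0) = 0.000000; V(3,+1) = 18.142106; V(3,+2) = 65.731000; V(3,+3) = 129.324623
Backward induction: V(k, j) = exp(-r*dt) * [p_u * V(k+1, j+1) + p_m * V(k+1, j) + p_d * V(k+1, j-1)]
  V(2,-2) = exp(-r*dt) * [p_u*0.000000 + p_m*0.000000 + p_d*0.000000] = 0.000000
  V(2,-1) = exp(-r*dt) * [p_u*0.000000 + p_m*0.000000 + p_d*0.000000] = 0.000000
  V(2,+0) = exp(-r*dt) * [p_u*18.142106 + p_m*0.000000 + p_d*0.000000] = 2.864745
  V(2,+1) = exp(-r*dt) * [p_u*65.731000 + p_m*18.142106 + p_d*0.000000] = 22.355698
  V(2,+2) = exp(-r*dt) * [p_u*129.324623 + p_m*65.731000 + p_d*18.142106] = 66.936439
  V(1,-1) = exp(-r*dt) * [p_u*2.864745 + p_m*0.000000 + p_d*0.000000] = 0.452360
  V(1,+0) = exp(-r*dt) * [p_u*22.355698 + p_m*2.864745 + p_d*0.000000] = 5.421237
  V(1,+1) = exp(-r*dt) * [p_u*66.936439 + p_m*22.355698 + p_d*2.864745] = 25.820829
  V(0,+0) = exp(-r*dt) * [p_u*25.820829 + p_m*5.421237 + p_d*0.452360] = 7.733934

Answer: Price = V(0,0) = 7.7339


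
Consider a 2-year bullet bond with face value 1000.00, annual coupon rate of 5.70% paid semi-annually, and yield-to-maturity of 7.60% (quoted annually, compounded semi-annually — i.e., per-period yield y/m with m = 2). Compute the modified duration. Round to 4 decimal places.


Answer: Modified duration = 1.8466

Derivation:
Coupon per period c = face * coupon_rate / m = 28.500000
Periods per year m = 2; per-period yield y/m = 0.038000
Number of cashflows N = 4
Cashflows (t years, CF_t, discount factor 1/(1+y/m)^(m*t), PV):
  t = 0.5000: CF_t = 28.500000, DF = 0.963391, PV = 27.456647
  t = 1.0000: CF_t = 28.500000, DF = 0.928122, PV = 26.451491
  t = 1.5000: CF_t = 28.500000, DF = 0.894145, PV = 25.483132
  t = 2.0000: CF_t = 1028.500000, DF = 0.861411, PV = 885.961566
Price P = sum_t PV_t = 965.352836
First compute Macaulay numerator sum_t t * PV_t:
  t * PV_t at t = 0.5000: 13.728324
  t * PV_t at t = 1.0000: 26.451491
  t * PV_t at t = 1.5000: 38.224698
  t * PV_t at t = 2.0000: 1771.923131
Macaulay duration D = 1850.327644 / 965.352836 = 1.916737
Modified duration = D / (1 + y/m) = 1.916737 / (1 + 0.038000) = 1.846568


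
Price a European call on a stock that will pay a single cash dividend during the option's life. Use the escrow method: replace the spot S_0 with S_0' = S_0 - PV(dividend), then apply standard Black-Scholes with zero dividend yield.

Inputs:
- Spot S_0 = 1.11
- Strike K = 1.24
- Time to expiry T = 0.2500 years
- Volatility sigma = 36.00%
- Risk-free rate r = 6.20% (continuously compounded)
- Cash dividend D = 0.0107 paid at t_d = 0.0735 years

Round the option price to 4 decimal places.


PV(D) = D * exp(-r * t_d) = 0.0107 * 0.99545337 = 0.01065135
S_0' = S_0 - PV(D) = 1.1100 - 0.01065135 = 1.09934865
d1 = (ln(S_0'/K) + (r + sigma^2/2)*T) / (sigma*sqrt(T)) = -0.49274174
d2 = d1 - sigma*sqrt(T) = -0.67274174
exp(-rT) = 0.98461951
N(d1) = 0.31109754; N(d2) = 0.25055581
C = S_0' * N(d1) - K * exp(-rT) * N(d2) = 1.09934865 * 0.31109754 - 1.2400 * 0.98461951 * 0.25055581 = 0.0361

Answer: Price = 0.0361


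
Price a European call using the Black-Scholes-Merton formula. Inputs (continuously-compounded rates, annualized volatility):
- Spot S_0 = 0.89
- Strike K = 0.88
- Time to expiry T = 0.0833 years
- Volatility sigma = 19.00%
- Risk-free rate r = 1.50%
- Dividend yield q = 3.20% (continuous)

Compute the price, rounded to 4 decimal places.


d1 = (ln(S/K) + (r - q + 0.5*sigma^2) * T) / (sigma * sqrt(T)) = 0.20765098
d2 = d1 - sigma * sqrt(T) = 0.15281368
exp(-rT) = 0.99875128; exp(-qT) = 0.99733795
C = S_0 * exp(-qT) * N(d1) - K * exp(-rT) * N(d2)
N(d1) = 0.58224925; N(d2) = 0.56072739
C = 0.8900 * 0.99733795 * 0.58224925 - 0.8800 * 0.99875128 * 0.56072739 = 0.0240

Answer: Price = 0.0240


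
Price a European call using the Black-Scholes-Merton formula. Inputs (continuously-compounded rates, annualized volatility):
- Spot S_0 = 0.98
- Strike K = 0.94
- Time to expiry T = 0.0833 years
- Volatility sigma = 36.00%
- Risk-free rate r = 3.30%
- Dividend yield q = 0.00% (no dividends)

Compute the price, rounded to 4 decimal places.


d1 = (ln(S/K) + (r - q + 0.5*sigma^2) * T) / (sigma * sqrt(T)) = 0.47948366
d2 = d1 - sigma * sqrt(T) = 0.37558139
exp(-rT) = 0.99725487; exp(-qT) = 1.00000000
C = S_0 * exp(-qT) * N(d1) - K * exp(-rT) * N(d2)
N(d1) = 0.68420270; N(d2) = 0.64638594
C = 0.9800 * 1.00000000 * 0.68420270 - 0.9400 * 0.99725487 * 0.64638594 = 0.0646

Answer: Price = 0.0646


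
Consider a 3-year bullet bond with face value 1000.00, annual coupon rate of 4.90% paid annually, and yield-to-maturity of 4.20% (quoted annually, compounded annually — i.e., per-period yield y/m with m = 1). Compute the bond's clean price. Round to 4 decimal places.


Answer: Price = 1019.3521

Derivation:
Coupon per period c = face * coupon_rate / m = 49.000000
Periods per year m = 1; per-period yield y/m = 0.042000
Number of cashflows N = 3
Cashflows (t years, CF_t, discount factor 1/(1+y/m)^(m*t), PV):
  t = 1.0000: CF_t = 49.000000, DF = 0.959693, PV = 47.024952
  t = 2.0000: CF_t = 49.000000, DF = 0.921010, PV = 45.129512
  t = 3.0000: CF_t = 1049.000000, DF = 0.883887, PV = 927.197669
Price P = sum_t PV_t = 1019.352134


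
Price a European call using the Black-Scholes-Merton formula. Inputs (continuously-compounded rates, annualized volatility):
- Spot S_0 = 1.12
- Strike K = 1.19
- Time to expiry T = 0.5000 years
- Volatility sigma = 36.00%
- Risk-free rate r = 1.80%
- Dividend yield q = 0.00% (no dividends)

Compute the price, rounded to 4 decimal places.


Answer: Price = 0.0891

Derivation:
d1 = (ln(S/K) + (r - q + 0.5*sigma^2) * T) / (sigma * sqrt(T)) = -0.07552145
d2 = d1 - sigma * sqrt(T) = -0.33007989
exp(-rT) = 0.99104038; exp(-qT) = 1.00000000
C = S_0 * exp(-qT) * N(d1) - K * exp(-rT) * N(d2)
N(d1) = 0.46989992; N(d2) = 0.37066980
C = 1.1200 * 1.00000000 * 0.46989992 - 1.1900 * 0.99104038 * 0.37066980 = 0.0891


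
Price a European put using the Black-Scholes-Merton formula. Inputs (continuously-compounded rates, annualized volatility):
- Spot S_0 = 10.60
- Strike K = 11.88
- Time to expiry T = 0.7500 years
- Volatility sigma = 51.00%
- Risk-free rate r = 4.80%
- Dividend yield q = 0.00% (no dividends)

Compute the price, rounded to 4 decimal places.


Answer: Price = 2.3873

Derivation:
d1 = (ln(S/K) + (r - q + 0.5*sigma^2) * T) / (sigma * sqrt(T)) = 0.04422998
d2 = d1 - sigma * sqrt(T) = -0.39744297
exp(-rT) = 0.96464029; exp(-qT) = 1.00000000
P = K * exp(-rT) * N(-d2) - S_0 * exp(-qT) * N(-d1)
N(-d1) = 0.48236054; N(-d2) = 0.65447958
P = 11.8800 * 0.96464029 * 0.65447958 - 10.6000 * 1.00000000 * 0.48236054 = 2.3873


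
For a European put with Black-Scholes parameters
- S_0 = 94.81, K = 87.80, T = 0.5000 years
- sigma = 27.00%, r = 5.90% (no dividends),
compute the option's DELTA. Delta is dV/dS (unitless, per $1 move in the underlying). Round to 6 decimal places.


d1 = 0.6523106583; d2 = 0.4613918274
phi(d1) = 0.3224867817; exp(-qT) = 1.0000000000; exp(-rT) = 0.9709308776
N(-d1) = 0.2571003928
Delta = -exp(-qT) * N(-d1) = -1.0000000000 * 0.2571003928 = -0.257100

Answer: Delta = -0.257100


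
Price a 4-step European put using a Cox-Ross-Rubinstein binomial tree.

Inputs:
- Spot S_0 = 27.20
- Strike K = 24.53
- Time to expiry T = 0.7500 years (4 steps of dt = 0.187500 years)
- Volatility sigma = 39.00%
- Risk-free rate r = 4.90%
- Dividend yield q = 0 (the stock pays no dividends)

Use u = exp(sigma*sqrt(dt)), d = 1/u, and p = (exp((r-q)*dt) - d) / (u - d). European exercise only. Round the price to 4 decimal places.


Answer: Price = V(0,0) = 2.0332

Derivation:
dt = T/N = 0.187500
u = exp(sigma*sqrt(dt)) = 1.183972; d = 1/u = 0.844615
p = (exp((r-q)*dt) - d) / (u - d) = 0.485079
Discount per step: exp(-r*dt) = 0.990855
Stock lattice S(k, i) with i counting down-moves:
  k=0: S(0,0) = 27.2000
  k=1: S(1,0) = 32.2040; S(1,1) = 22.9735
  k=2: S(2,0) = 38.1287; S(2,1) = 27.2000; S(2,2) = 19.4038
  k=3: S(3,0) = 45.1433; S(3,1) = 32.2040; S(3,2) = 22.9735; S(3,3) = 16.3887
  k=4: S(4,0) = 53.4484; S(4,1) = 38.1287; S(4,2) = 27.2000; S(4,3) = 19.4038; S(4,4) = 13.8421
Terminal payoffs V(N, i) = max(K - S_T, 0):
  V(4,0) = 0.000000; V(4,1) = 0.000000; V(4,2) = 0.000000; V(4,3) = 5.126236; V(4,4) = 10.687866
Backward induction: V(k, i) = exp(-r*dt) * [p * V(k+1, i) + (1-p) * V(k+1, i+1)].
  V(3,0) = exp(-r*dt) * [p*0.000000 + (1-p)*0.000000] = 0.000000
  V(3,1) = exp(-r*dt) * [p*0.000000 + (1-p)*0.000000] = 0.000000
  V(3,2) = exp(-r*dt) * [p*0.000000 + (1-p)*5.126236] = 2.615465
  V(3,3) = exp(-r*dt) * [p*5.126236 + (1-p)*10.687866] = 7.916962
  V(2,0) = exp(-r*dt) * [p*0.000000 + (1-p)*0.000000] = 0.000000
  V(2,1) = exp(-r*dt) * [p*0.000000 + (1-p)*2.615465] = 1.334440
  V(2,2) = exp(-r*dt) * [p*2.615465 + (1-p)*7.916962] = 5.296430
  V(1,0) = exp(-r*dt) * [p*0.000000 + (1-p)*1.334440] = 0.680847
  V(1,1) = exp(-r*dt) * [p*1.334440 + (1-p)*5.296430] = 3.343690
  V(0,0) = exp(-r*dt) * [p*0.680847 + (1-p)*3.343690] = 2.033233


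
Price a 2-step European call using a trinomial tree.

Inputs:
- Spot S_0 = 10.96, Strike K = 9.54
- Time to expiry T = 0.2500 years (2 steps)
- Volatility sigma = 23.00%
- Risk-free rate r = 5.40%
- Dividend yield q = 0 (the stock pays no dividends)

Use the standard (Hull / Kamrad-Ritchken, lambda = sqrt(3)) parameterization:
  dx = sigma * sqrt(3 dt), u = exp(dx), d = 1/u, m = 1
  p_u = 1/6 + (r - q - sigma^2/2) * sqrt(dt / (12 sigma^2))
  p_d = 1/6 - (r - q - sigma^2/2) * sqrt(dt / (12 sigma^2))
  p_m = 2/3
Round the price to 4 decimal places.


dt = T/N = 0.125000; dx = sigma*sqrt(3*dt) = 0.140846
u = exp(dx) = 1.151247; d = 1/u = 0.868623
p_u = 0.178892, p_m = 0.666667, p_d = 0.154441
Discount per step: exp(-r*dt) = 0.993273
Stock lattice S(k, j) with j the centered position index:
  k=0: S(0,+0) = 10.9600
  k=1: S(1,-1) = 9.5201; S(1,+0) = 10.9600; S(1,+1) = 12.6177
  k=2: S(2,-2) = 8.2694; S(2,-1) = 9.5201; S(2,+0) = 10.9600; S(2,+1) = 12.6177; S(2,+2) = 14.5261
Terminal payoffs V(N, j) = max(S_T - K, 0):
  V(2,-2) = 0.000000; V(2,-1) = 0.000000; V(2,+0) = 1.420000; V(2,+1) = 3.077667; V(2,+2) = 4.986050
Backward induction: V(k, j) = exp(-r*dt) * [p_u * V(k+1, j+1) + p_m * V(k+1, j) + p_d * V(k+1, j-1)]
  V(1,-1) = exp(-r*dt) * [p_u*1.420000 + p_m*0.000000 + p_d*0.000000] = 0.252318
  V(1,+0) = exp(-r*dt) * [p_u*3.077667 + p_m*1.420000 + p_d*0.000000] = 1.487164
  V(1,+1) = exp(-r*dt) * [p_u*4.986050 + p_m*3.077667 + p_d*1.420000] = 3.141770
  V(0,+0) = exp(-r*dt) * [p_u*3.141770 + p_m*1.487164 + p_d*0.252318] = 1.581735

Answer: Price = V(0,0) = 1.5817


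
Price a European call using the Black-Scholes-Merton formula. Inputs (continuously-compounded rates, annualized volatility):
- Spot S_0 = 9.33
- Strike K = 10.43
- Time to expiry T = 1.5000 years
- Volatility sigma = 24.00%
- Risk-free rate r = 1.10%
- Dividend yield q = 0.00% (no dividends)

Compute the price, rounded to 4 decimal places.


Answer: Price = 0.7385

Derivation:
d1 = (ln(S/K) + (r - q + 0.5*sigma^2) * T) / (sigma * sqrt(T)) = -0.17606134
d2 = d1 - sigma * sqrt(T) = -0.47000011
exp(-rT) = 0.98363538; exp(-qT) = 1.00000000
C = S_0 * exp(-qT) * N(d1) - K * exp(-rT) * N(d2)
N(d1) = 0.43012288; N(d2) = 0.31917747
C = 9.3300 * 1.00000000 * 0.43012288 - 10.4300 * 0.98363538 * 0.31917747 = 0.7385


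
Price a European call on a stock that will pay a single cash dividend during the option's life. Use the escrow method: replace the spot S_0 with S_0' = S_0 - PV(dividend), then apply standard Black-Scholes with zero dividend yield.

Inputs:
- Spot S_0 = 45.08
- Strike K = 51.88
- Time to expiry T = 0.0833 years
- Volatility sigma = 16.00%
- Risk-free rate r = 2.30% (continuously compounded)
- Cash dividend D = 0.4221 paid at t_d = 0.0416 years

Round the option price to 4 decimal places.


Answer: Price = 0.0004

Derivation:
PV(D) = D * exp(-r * t_d) = 0.4221 * 0.99904366 = 0.42169633
S_0' = S_0 - PV(D) = 45.0800 - 0.42169633 = 44.65830367
d1 = (ln(S_0'/K) + (r + sigma^2/2)*T) / (sigma*sqrt(T)) = -3.18135185
d2 = d1 - sigma*sqrt(T) = -3.22753064
exp(-rT) = 0.99808593
N(d1) = 0.00073295; N(d2) = 0.00062432
C = S_0' * N(d1) - K * exp(-rT) * N(d2) = 44.65830367 * 0.00073295 - 51.8800 * 0.99808593 * 0.00062432 = 0.0004


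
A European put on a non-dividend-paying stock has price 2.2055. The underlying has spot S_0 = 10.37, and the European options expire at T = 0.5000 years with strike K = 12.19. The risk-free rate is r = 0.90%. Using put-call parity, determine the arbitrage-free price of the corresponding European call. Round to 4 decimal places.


Answer: Call price = 0.4402

Derivation:
Put-call parity: C - P = S_0 * exp(-qT) - K * exp(-rT).
S_0 * exp(-qT) = 10.3700 * 1.00000000 = 10.37000000
K * exp(-rT) = 12.1900 * 0.99551011 = 12.13526824
C = P + S*exp(-qT) - K*exp(-rT)
C = 2.2055 + 10.37000000 - 12.13526824 = 0.4402


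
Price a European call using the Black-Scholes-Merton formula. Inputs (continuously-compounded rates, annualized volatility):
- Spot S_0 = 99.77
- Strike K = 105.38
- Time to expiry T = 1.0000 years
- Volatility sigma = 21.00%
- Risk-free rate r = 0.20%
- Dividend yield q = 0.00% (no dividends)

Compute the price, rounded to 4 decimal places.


d1 = (ln(S/K) + (r - q + 0.5*sigma^2) * T) / (sigma * sqrt(T)) = -0.14597775
d2 = d1 - sigma * sqrt(T) = -0.35597775
exp(-rT) = 0.99800200; exp(-qT) = 1.00000000
C = S_0 * exp(-qT) * N(d1) - K * exp(-rT) * N(d2)
N(d1) = 0.44196948; N(d2) = 0.36092861
C = 99.7700 * 1.00000000 * 0.44196948 - 105.3800 * 0.99800200 * 0.36092861 = 6.1366

Answer: Price = 6.1366


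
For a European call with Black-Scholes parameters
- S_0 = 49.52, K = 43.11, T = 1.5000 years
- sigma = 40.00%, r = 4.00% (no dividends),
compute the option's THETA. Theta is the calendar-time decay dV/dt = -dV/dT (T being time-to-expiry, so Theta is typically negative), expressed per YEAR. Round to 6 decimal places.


d1 = 0.6503836984; d2 = 0.1604857498
phi(d1) = 0.3228917954; exp(-qT) = 1.0000000000; exp(-rT) = 0.9417645336
Theta = -S*exp(-qT)*phi(d1)*sigma/(2*sqrt(T)) - r*K*exp(-rT)*N(d2) + q*S*exp(-qT)*N(d1)
N(d1) = 0.7422777977; N(d2) = 0.5637507769; sqrt(T) = 1.2247448714
Term 1 = -49.5200 * 1.0000000000 * 0.3228917954 * 0.4000 / (2 * 1.2247448714) = -2.6110910250
Term 2 = -0.0400 * 43.1100 * 0.9417645336 * 0.5637507769 = -0.9155192886
Term 3 = 0 (no dividend yield, q = 0)
Theta = -2.6110910250 + (-0.9155192886) + (0.0000000000) = -3.526610

Answer: Theta = -3.526610


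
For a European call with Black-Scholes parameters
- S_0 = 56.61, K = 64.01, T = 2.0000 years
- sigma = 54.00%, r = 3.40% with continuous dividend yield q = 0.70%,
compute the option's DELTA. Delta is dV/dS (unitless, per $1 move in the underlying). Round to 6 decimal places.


Answer: Delta = 0.606187

Derivation:
d1 = 0.2916767375; d2 = -0.4719985862
phi(d1) = 0.3823280792; exp(-qT) = 0.9860975443; exp(-rT) = 0.9342604736
N(d1) = 0.6147331015
Delta = exp(-qT) * N(d1) = 0.9860975443 * 0.6147331015 = 0.606187


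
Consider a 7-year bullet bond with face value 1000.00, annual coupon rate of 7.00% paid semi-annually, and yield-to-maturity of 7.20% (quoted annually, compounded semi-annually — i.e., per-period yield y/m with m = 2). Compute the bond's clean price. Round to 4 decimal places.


Coupon per period c = face * coupon_rate / m = 35.000000
Periods per year m = 2; per-period yield y/m = 0.036000
Number of cashflows N = 14
Cashflows (t years, CF_t, discount factor 1/(1+y/m)^(m*t), PV):
  t = 0.5000: CF_t = 35.000000, DF = 0.965251, PV = 33.783784
  t = 1.0000: CF_t = 35.000000, DF = 0.931709, PV = 32.609830
  t = 1.5000: CF_t = 35.000000, DF = 0.899333, PV = 31.476670
  t = 2.0000: CF_t = 35.000000, DF = 0.868082, PV = 30.382886
  t = 2.5000: CF_t = 35.000000, DF = 0.837917, PV = 29.327110
  t = 3.0000: CF_t = 35.000000, DF = 0.808801, PV = 28.308021
  t = 3.5000: CF_t = 35.000000, DF = 0.780696, PV = 27.324345
  t = 4.0000: CF_t = 35.000000, DF = 0.753567, PV = 26.374850
  t = 4.5000: CF_t = 35.000000, DF = 0.727381, PV = 25.458350
  t = 5.0000: CF_t = 35.000000, DF = 0.702106, PV = 24.573697
  t = 5.5000: CF_t = 35.000000, DF = 0.677708, PV = 23.719784
  t = 6.0000: CF_t = 35.000000, DF = 0.654158, PV = 22.895545
  t = 6.5000: CF_t = 35.000000, DF = 0.631427, PV = 22.099947
  t = 7.0000: CF_t = 1035.000000, DF = 0.609486, PV = 630.817560
Price P = sum_t PV_t = 989.152377

Answer: Price = 989.1524


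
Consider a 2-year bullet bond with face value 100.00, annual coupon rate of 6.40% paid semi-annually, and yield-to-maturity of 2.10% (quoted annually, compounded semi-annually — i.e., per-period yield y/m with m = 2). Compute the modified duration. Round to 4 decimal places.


Coupon per period c = face * coupon_rate / m = 3.200000
Periods per year m = 2; per-period yield y/m = 0.010500
Number of cashflows N = 4
Cashflows (t years, CF_t, discount factor 1/(1+y/m)^(m*t), PV):
  t = 0.5000: CF_t = 3.200000, DF = 0.989609, PV = 3.166749
  t = 1.0000: CF_t = 3.200000, DF = 0.979326, PV = 3.133844
  t = 1.5000: CF_t = 3.200000, DF = 0.969150, PV = 3.101280
  t = 2.0000: CF_t = 103.200000, DF = 0.959080, PV = 98.977032
Price P = sum_t PV_t = 108.378905
First compute Macaulay numerator sum_t t * PV_t:
  t * PV_t at t = 0.5000: 1.583375
  t * PV_t at t = 1.0000: 3.133844
  t * PV_t at t = 1.5000: 4.651920
  t * PV_t at t = 2.0000: 197.954064
Macaulay duration D = 207.323203 / 108.378905 = 1.912948
Modified duration = D / (1 + y/m) = 1.912948 / (1 + 0.010500) = 1.893071

Answer: Modified duration = 1.8931


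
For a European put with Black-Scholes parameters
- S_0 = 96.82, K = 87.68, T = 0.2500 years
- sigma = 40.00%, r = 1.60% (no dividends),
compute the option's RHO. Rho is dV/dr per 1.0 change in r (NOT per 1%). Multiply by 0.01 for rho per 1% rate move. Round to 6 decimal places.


d1 = 0.6157988066; d2 = 0.4157988066
phi(d1) = 0.3300396044; exp(-qT) = 1.0000000000; exp(-rT) = 0.9960079893
N(-d2) = 0.3387786161
Rho = -K*T*exp(-rT)*N(-d2) = -87.6800 * 0.2500 * 0.9960079893 * 0.3387786161 = -7.396382

Answer: Rho = -7.396382


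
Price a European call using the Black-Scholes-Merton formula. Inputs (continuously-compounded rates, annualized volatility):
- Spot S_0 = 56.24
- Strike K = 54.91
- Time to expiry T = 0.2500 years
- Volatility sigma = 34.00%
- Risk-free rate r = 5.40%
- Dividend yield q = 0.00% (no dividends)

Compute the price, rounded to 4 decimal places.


d1 = (ln(S/K) + (r - q + 0.5*sigma^2) * T) / (sigma * sqrt(T)) = 0.30519274
d2 = d1 - sigma * sqrt(T) = 0.13519274
exp(-rT) = 0.98659072; exp(-qT) = 1.00000000
C = S_0 * exp(-qT) * N(d1) - K * exp(-rT) * N(d2)
N(d1) = 0.61989032; N(d2) = 0.55377026
C = 56.2400 * 1.00000000 * 0.61989032 - 54.9100 * 0.98659072 * 0.55377026 = 4.8628

Answer: Price = 4.8628


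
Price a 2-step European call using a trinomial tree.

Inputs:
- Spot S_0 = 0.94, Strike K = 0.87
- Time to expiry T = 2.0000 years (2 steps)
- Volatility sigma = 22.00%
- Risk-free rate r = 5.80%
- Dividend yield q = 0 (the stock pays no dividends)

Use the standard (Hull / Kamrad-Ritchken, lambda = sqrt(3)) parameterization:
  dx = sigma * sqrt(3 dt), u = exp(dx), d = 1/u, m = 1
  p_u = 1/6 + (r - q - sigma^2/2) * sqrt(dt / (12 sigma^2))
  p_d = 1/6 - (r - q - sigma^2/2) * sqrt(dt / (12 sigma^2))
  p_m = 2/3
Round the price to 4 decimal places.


dt = T/N = 1.000000; dx = sigma*sqrt(3*dt) = 0.381051
u = exp(dx) = 1.463823; d = 1/u = 0.683143
p_u = 0.211018, p_m = 0.666667, p_d = 0.122316
Discount per step: exp(-r*dt) = 0.943650
Stock lattice S(k, j) with j the centered position index:
  k=0: S(0,+0) = 0.9400
  k=1: S(1,-1) = 0.6422; S(1,+0) = 0.9400; S(1,+1) = 1.3760
  k=2: S(2,-2) = 0.4387; S(2,-1) = 0.6422; S(2,+0) = 0.9400; S(2,+1) = 1.3760; S(2,+2) = 2.0142
Terminal payoffs V(N, j) = max(S_T - K, 0):
  V(2,-2) = 0.000000; V(2,-1) = 0.000000; V(2,+0) = 0.070000; V(2,+1) = 0.505993; V(2,+2) = 1.144210
Backward induction: V(k, j) = exp(-r*dt) * [p_u * V(k+1, j+1) + p_m * V(k+1, j) + p_d * V(k+1, j-1)]
  V(1,-1) = exp(-r*dt) * [p_u*0.070000 + p_m*0.000000 + p_d*0.000000] = 0.013939
  V(1,+0) = exp(-r*dt) * [p_u*0.505993 + p_m*0.070000 + p_d*0.000000] = 0.144794
  V(1,+1) = exp(-r*dt) * [p_u*1.144210 + p_m*0.505993 + p_d*0.070000] = 0.554243
  V(0,+0) = exp(-r*dt) * [p_u*0.554243 + p_m*0.144794 + p_d*0.013939] = 0.203063

Answer: Price = V(0,0) = 0.2031


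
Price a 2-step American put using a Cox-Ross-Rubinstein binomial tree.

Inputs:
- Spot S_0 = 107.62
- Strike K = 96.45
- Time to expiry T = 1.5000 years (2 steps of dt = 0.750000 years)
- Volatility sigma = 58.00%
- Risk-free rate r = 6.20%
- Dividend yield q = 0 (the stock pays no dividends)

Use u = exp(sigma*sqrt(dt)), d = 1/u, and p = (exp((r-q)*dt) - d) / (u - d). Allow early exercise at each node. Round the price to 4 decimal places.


dt = T/N = 0.750000
u = exp(sigma*sqrt(dt)) = 1.652509; d = 1/u = 0.605140
p = (exp((r-q)*dt) - d) / (u - d) = 0.422447
Discount per step: exp(-r*dt) = 0.954565
Stock lattice S(k, i) with i counting down-moves:
  k=0: S(0,0) = 107.6200
  k=1: S(1,0) = 177.8430; S(1,1) = 65.1252
  k=2: S(2,0) = 293.8872; S(2,1) = 107.6200; S(2,2) = 39.4099
Terminal payoffs V(N, i) = max(K - S_T, 0):
  V(2,0) = 0.000000; V(2,1) = 0.000000; V(2,2) = 57.040101
Backward induction: V(k, i) = exp(-r*dt) * [p * V(k+1, i) + (1-p) * V(k+1, i+1)]; then take max(V_cont, immediate exercise) for American.
  V(1,0) = exp(-r*dt) * [p*0.000000 + (1-p)*0.000000] = 0.000000; exercise = 0.000000; V(1,0) = max -> 0.000000
  V(1,1) = exp(-r*dt) * [p*0.000000 + (1-p)*57.040101] = 31.446874; exercise = 31.324787; V(1,1) = max -> 31.446874
  V(0,0) = exp(-r*dt) * [p*0.000000 + (1-p)*31.446874] = 17.337029; exercise = 0.000000; V(0,0) = max -> 17.337029

Answer: Price = V(0,0) = 17.3370


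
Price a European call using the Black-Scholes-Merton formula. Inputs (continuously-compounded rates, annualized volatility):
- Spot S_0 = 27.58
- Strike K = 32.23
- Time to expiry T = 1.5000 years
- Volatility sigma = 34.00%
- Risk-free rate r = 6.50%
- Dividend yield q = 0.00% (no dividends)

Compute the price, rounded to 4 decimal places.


Answer: Price = 3.9026

Derivation:
d1 = (ln(S/K) + (r - q + 0.5*sigma^2) * T) / (sigma * sqrt(T)) = 0.06818509
d2 = d1 - sigma * sqrt(T) = -0.34822816
exp(-rT) = 0.90710234; exp(-qT) = 1.00000000
C = S_0 * exp(-qT) * N(d1) - K * exp(-rT) * N(d2)
N(d1) = 0.52718085; N(d2) = 0.36383442
C = 27.5800 * 1.00000000 * 0.52718085 - 32.2300 * 0.90710234 * 0.36383442 = 3.9026


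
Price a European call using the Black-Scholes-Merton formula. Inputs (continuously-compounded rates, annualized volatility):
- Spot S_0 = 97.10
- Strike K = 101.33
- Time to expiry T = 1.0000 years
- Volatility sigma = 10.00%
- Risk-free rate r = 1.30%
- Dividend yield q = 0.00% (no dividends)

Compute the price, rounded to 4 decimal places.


Answer: Price = 2.6410

Derivation:
d1 = (ln(S/K) + (r - q + 0.5*sigma^2) * T) / (sigma * sqrt(T)) = -0.24641142
d2 = d1 - sigma * sqrt(T) = -0.34641142
exp(-rT) = 0.98708414; exp(-qT) = 1.00000000
C = S_0 * exp(-qT) * N(d1) - K * exp(-rT) * N(d2)
N(d1) = 0.40268188; N(d2) = 0.36451677
C = 97.1000 * 1.00000000 * 0.40268188 - 101.3300 * 0.98708414 * 0.36451677 = 2.6410


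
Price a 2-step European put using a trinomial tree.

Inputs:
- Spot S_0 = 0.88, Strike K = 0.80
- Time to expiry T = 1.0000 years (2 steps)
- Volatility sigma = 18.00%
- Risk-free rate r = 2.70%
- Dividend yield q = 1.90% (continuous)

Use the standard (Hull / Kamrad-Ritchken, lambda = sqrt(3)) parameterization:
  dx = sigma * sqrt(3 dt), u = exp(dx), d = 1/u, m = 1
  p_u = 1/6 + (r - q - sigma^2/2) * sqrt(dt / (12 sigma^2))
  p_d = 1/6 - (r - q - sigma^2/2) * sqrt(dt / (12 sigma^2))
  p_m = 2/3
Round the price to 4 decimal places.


Answer: Price = V(0,0) = 0.0285

Derivation:
dt = T/N = 0.500000; dx = sigma*sqrt(3*dt) = 0.220454
u = exp(dx) = 1.246643; d = 1/u = 0.802154
p_u = 0.157368, p_m = 0.666667, p_d = 0.175966
Discount per step: exp(-r*dt) = 0.986591
Stock lattice S(k, j) with j the centered position index:
  k=0: S(0,+0) = 0.8800
  k=1: S(1,-1) = 0.7059; S(1,+0) = 0.8800; S(1,+1) = 1.0970
  k=2: S(2,-2) = 0.5662; S(2,-1) = 0.7059; S(2,+0) = 0.8800; S(2,+1) = 1.0970; S(2,+2) = 1.3676
Terminal payoffs V(N, j) = max(K - S_T, 0):
  V(2,-2) = 0.233762; V(2,-1) = 0.094104; V(2,+0) = 0.000000; V(2,+1) = 0.000000; V(2,+2) = 0.000000
Backward induction: V(k, j) = exp(-r*dt) * [p_u * V(k+1, j+1) + p_m * V(k+1, j) + p_d * V(k+1, j-1)]
  V(1,-1) = exp(-r*dt) * [p_u*0.000000 + p_m*0.094104 + p_d*0.233762] = 0.102477
  V(1,+0) = exp(-r*dt) * [p_u*0.000000 + p_m*0.000000 + p_d*0.094104] = 0.016337
  V(1,+1) = exp(-r*dt) * [p_u*0.000000 + p_m*0.000000 + p_d*0.000000] = 0.000000
  V(0,+0) = exp(-r*dt) * [p_u*0.000000 + p_m*0.016337 + p_d*0.102477] = 0.028536


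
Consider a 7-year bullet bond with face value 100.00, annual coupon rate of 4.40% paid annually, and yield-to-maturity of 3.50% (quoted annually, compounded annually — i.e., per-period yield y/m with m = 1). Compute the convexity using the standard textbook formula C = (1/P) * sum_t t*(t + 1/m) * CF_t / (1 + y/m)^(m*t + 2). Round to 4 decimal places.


Coupon per period c = face * coupon_rate / m = 4.400000
Periods per year m = 1; per-period yield y/m = 0.035000
Number of cashflows N = 7
Cashflows (t years, CF_t, discount factor 1/(1+y/m)^(m*t), PV):
  t = 1.0000: CF_t = 4.400000, DF = 0.966184, PV = 4.251208
  t = 2.0000: CF_t = 4.400000, DF = 0.933511, PV = 4.107447
  t = 3.0000: CF_t = 4.400000, DF = 0.901943, PV = 3.968548
  t = 4.0000: CF_t = 4.400000, DF = 0.871442, PV = 3.834346
  t = 5.0000: CF_t = 4.400000, DF = 0.841973, PV = 3.704682
  t = 6.0000: CF_t = 4.400000, DF = 0.813501, PV = 3.579403
  t = 7.0000: CF_t = 104.400000, DF = 0.785991, PV = 82.057456
Price P = sum_t PV_t = 105.503090
Convexity numerator sum_t t*(t + 1/m) * CF_t / (1+y/m)^(m*t + 2):
  t = 1.0000: term = 7.937096
  t = 2.0000: term = 23.006075
  t = 3.0000: term = 44.456183
  t = 4.0000: term = 71.588057
  t = 5.0000: term = 103.750807
  t = 6.0000: term = 140.339256
  t = 7.0000: term = 4289.684756
Convexity = (1/P) * sum = 4680.762229 / 105.503090 = 44.366115

Answer: Convexity = 44.3661


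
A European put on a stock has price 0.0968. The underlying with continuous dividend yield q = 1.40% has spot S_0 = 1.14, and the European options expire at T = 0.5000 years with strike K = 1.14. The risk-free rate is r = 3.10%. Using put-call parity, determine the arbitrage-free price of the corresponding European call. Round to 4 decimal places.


Put-call parity: C - P = S_0 * exp(-qT) - K * exp(-rT).
S_0 * exp(-qT) = 1.1400 * 0.99302444 = 1.13204786
K * exp(-rT) = 1.1400 * 0.98461951 = 1.12246624
C = P + S*exp(-qT) - K*exp(-rT)
C = 0.0968 + 1.13204786 - 1.12246624 = 0.1064

Answer: Call price = 0.1064


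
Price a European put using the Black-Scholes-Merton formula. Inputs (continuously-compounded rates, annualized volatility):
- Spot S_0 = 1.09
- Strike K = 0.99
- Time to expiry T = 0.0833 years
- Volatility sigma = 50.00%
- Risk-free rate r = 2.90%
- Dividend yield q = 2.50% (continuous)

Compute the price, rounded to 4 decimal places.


Answer: Price = 0.0225

Derivation:
d1 = (ln(S/K) + (r - q + 0.5*sigma^2) * T) / (sigma * sqrt(T)) = 0.74128403
d2 = d1 - sigma * sqrt(T) = 0.59697533
exp(-rT) = 0.99758722; exp(-qT) = 0.99791967
P = K * exp(-rT) * N(-d2) - S_0 * exp(-qT) * N(-d1)
N(-d1) = 0.22926062; N(-d2) = 0.27526193
P = 0.9900 * 0.99758722 * 0.27526193 - 1.0900 * 0.99791967 * 0.22926062 = 0.0225


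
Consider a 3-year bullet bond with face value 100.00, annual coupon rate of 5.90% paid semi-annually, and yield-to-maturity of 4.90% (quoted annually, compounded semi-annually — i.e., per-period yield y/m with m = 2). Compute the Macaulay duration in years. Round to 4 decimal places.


Coupon per period c = face * coupon_rate / m = 2.950000
Periods per year m = 2; per-period yield y/m = 0.024500
Number of cashflows N = 6
Cashflows (t years, CF_t, discount factor 1/(1+y/m)^(m*t), PV):
  t = 0.5000: CF_t = 2.950000, DF = 0.976086, PV = 2.879453
  t = 1.0000: CF_t = 2.950000, DF = 0.952744, PV = 2.810594
  t = 1.5000: CF_t = 2.950000, DF = 0.929960, PV = 2.743381
  t = 2.0000: CF_t = 2.950000, DF = 0.907721, PV = 2.677776
  t = 2.5000: CF_t = 2.950000, DF = 0.886013, PV = 2.613739
  t = 3.0000: CF_t = 102.950000, DF = 0.864825, PV = 89.033731
Price P = sum_t PV_t = 102.758674
Macaulay numerator sum_t t * PV_t:
  t * PV_t at t = 0.5000: 1.439727
  t * PV_t at t = 1.0000: 2.810594
  t * PV_t at t = 1.5000: 4.115072
  t * PV_t at t = 2.0000: 5.355551
  t * PV_t at t = 2.5000: 6.534347
  t * PV_t at t = 3.0000: 267.101194
Macaulay duration D = (sum_t t * PV_t) / P = 287.356484 / 102.758674 = 2.796421

Answer: Macaulay duration = 2.7964 years


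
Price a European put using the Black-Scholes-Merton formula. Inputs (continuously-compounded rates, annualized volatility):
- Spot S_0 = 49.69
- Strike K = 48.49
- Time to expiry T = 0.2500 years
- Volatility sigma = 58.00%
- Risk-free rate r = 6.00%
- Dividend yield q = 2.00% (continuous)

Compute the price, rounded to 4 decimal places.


d1 = (ln(S/K) + (r - q + 0.5*sigma^2) * T) / (sigma * sqrt(T)) = 0.26377971
d2 = d1 - sigma * sqrt(T) = -0.02622029
exp(-rT) = 0.98511194; exp(-qT) = 0.99501248
P = K * exp(-rT) * N(-d2) - S_0 * exp(-qT) * N(-d1)
N(-d1) = 0.39597484; N(-d2) = 0.51045919
P = 48.4900 * 0.98511194 * 0.51045919 - 49.6900 * 0.99501248 * 0.39597484 = 4.8058

Answer: Price = 4.8058


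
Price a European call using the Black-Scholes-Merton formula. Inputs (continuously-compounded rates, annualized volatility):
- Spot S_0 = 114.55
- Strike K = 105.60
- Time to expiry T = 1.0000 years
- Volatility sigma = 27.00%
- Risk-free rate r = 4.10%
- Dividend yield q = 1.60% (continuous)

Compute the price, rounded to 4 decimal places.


Answer: Price = 18.0563

Derivation:
d1 = (ln(S/K) + (r - q + 0.5*sigma^2) * T) / (sigma * sqrt(T)) = 0.52890014
d2 = d1 - sigma * sqrt(T) = 0.25890014
exp(-rT) = 0.95982913; exp(-qT) = 0.98412732
C = S_0 * exp(-qT) * N(d1) - K * exp(-rT) * N(d2)
N(d1) = 0.70156264; N(d2) = 0.60214385
C = 114.5500 * 0.98412732 * 0.70156264 - 105.6000 * 0.95982913 * 0.60214385 = 18.0563


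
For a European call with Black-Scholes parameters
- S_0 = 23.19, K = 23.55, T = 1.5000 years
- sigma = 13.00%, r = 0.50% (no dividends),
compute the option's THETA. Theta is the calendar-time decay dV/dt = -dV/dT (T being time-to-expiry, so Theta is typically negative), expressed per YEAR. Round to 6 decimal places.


Answer: Theta = -0.543202

Derivation:
d1 = 0.0299612215; d2 = -0.1292556118
phi(d1) = 0.3987632604; exp(-qT) = 1.0000000000; exp(-rT) = 0.9925280548
Theta = -S*exp(-qT)*phi(d1)*sigma/(2*sqrt(T)) - r*K*exp(-rT)*N(d2) + q*S*exp(-qT)*N(d1)
N(d1) = 0.5119510100; N(d2) = 0.4485776967; sqrt(T) = 1.2247448714
Term 1 = -23.1900 * 1.0000000000 * 0.3987632604 * 0.1300 / (2 * 1.2247448714) = -0.4907763360
Term 2 = -0.0050 * 23.5500 * 0.9925280548 * 0.4485776967 = -0.0524253555
Term 3 = 0 (no dividend yield, q = 0)
Theta = -0.4907763360 + (-0.0524253555) + (0.0000000000) = -0.543202
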